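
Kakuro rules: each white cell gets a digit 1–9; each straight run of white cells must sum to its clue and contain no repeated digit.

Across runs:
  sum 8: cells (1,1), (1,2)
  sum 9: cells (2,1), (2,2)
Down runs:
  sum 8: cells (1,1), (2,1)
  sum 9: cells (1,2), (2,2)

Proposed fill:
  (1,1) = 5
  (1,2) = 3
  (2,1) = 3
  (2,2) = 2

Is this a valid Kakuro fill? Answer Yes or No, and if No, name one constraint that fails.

No — the down run (1,2)–(2,2) sums to 5, not 9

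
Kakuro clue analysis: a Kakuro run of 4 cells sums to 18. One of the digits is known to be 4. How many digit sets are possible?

4 distinct digits from 1–9 sum between 10 and 30.
Keeping only sets containing 4.
Enumerating: {1,4,5,8}, {1,4,6,7}, {2,3,4,9}, {2,4,5,7}, {3,4,5,6}.

5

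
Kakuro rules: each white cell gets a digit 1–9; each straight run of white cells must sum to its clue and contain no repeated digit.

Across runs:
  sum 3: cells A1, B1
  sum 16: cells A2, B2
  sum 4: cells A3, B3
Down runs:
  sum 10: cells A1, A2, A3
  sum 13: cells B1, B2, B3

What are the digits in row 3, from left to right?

1 3

3 in 2 cells must be {1,2}; 16 in 2 cells must be {7,9}; 4 in 2 cells must be {1,3}.
The 16 across and the 10 down share only 7, so A2 = 7.
B2 = 16 − 7 = 9 completes the 16 across.
Given what's placed, A3 must be 1 to fit the 4 across and 10 down.
B3 = 4 − 1 = 3 completes the 4 across.
A1 = 10 − 8 = 2 completes the 10 down.
B1 = 3 − 2 = 1 completes the 3 across.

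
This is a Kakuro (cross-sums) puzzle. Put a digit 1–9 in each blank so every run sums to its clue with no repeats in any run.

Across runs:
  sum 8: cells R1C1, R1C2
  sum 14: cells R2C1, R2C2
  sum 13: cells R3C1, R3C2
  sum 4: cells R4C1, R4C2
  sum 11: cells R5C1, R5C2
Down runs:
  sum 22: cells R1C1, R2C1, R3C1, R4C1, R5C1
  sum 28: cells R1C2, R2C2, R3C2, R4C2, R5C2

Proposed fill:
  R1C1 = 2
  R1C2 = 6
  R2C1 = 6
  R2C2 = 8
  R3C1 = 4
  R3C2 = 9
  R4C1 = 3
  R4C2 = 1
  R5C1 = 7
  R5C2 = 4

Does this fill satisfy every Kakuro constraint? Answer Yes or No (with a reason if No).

Across: 2+6=8; 6+8=14; 4+9=13; 3+1=4; 7+4=11. Down: 2+6+4+3+7=22; 6+8+9+1+4=28. No digit repeats within any run.

Yes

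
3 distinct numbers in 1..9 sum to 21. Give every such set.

{4,8,9}; {5,7,9}; {6,7,8}

3 distinct digits from 1–9 sum between 6 and 24.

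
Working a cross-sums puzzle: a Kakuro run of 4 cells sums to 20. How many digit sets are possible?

4 distinct digits from 1–9 sum between 10 and 30.

12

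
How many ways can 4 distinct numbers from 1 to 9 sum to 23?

9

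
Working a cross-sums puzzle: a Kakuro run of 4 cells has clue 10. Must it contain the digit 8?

No

The only way to make 10 from 4 distinct digits is {1,2,3,4}, which does not contain 8.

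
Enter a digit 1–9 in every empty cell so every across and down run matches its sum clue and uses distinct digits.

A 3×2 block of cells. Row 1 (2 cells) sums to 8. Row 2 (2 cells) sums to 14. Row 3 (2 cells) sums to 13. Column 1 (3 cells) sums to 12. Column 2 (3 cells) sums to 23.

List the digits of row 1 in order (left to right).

23 in 3 cells must be {6,8,9}.
The 8 across and the 23 down share only 6, so (1,2) = 6.
(1,1) = 8 − 6 = 2 completes the 8 across.
Nothing is forced directly, so branch on (2,1), whose candidates are 6 or 9. If (2,1) = 9: then (2,2) would have to be in {5} for the 14 across but in {8,9} for the 23 down — contradiction. So (2,1) = 6.
(2,2) = 14 − 6 = 8 completes the 14 across.
(3,1) = 12 − 8 = 4 completes the 12 down.
(3,2) = 13 − 4 = 9 completes the 13 across.

2 6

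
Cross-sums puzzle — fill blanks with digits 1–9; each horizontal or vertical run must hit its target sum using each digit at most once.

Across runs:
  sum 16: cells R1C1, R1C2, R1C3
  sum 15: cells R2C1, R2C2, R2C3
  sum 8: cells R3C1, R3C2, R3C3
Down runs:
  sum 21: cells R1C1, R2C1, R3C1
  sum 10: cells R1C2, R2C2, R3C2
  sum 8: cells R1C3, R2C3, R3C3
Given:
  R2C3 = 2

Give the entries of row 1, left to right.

9 2 5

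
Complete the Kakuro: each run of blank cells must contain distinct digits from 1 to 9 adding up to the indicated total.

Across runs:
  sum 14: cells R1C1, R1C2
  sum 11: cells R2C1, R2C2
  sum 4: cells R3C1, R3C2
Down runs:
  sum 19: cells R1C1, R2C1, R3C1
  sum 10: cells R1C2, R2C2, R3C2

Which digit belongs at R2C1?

7

4 in 2 cells must be {1,3}.
The 4 across and the 19 down share only 3, so R3C1 = 3.
R3C2 = 4 − 3 = 1 completes the 4 across.
Given what's placed, R1C1 must be 9 to fit the 14 across and 19 down.
R1C2 = 14 − 9 = 5 completes the 14 across.
R2C1 = 19 − 12 = 7 completes the 19 down.
R2C2 = 11 − 7 = 4 completes the 11 across.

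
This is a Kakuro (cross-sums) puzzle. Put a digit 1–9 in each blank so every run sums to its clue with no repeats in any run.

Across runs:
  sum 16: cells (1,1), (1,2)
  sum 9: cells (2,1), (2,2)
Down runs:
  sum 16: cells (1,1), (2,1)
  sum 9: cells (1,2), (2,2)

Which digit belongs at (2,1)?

16 in 2 cells must be {7,9}.
The 16 across and the 9 down share only 7, so (1,2) = 7.
The 9 across and the 16 down share only 7, so (2,1) = 7.
(2,2) = 9 − 7 = 2 completes the 9 across.
(1,1) = 16 − 7 = 9 completes the 16 across.

7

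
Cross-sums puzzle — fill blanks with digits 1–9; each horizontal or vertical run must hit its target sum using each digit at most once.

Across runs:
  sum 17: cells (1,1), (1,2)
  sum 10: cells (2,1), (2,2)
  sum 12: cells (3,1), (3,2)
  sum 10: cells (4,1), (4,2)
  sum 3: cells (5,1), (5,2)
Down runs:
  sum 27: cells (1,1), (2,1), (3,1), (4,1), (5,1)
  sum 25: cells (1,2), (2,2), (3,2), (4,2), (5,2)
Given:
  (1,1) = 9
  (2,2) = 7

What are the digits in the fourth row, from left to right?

6 4

17 in 2 cells must be {8,9}; 3 in 2 cells must be {1,2}.
(1,2) = 17 − 9 = 8 completes the 17 across.
(2,1) = 10 − 7 = 3 completes the 10 across.
No cell is forced outright now. (5,1) can only be 1 or 2 (the digits allowed by both its 3 across and its 27 down). If (5,1) = 1: that forces (3,1) = 8, (3,2) = 4, (4,1) = 6, after which (4,2) would have to be in {4} for the 10 across but in {1,5} for the 25 down — contradiction. So (5,1) = 2.
(5,2) = 3 − 2 = 1 completes the 3 across.
No cell is forced outright now. (3,1) can only be 5 or 7 or 8 (the digits allowed by both its 12 across and its 27 down). If (3,1) = 5: then (3,2) would have to be in {7} for the 12 across but in {3,4,5,6} for the 25 down — contradiction. If (3,1) = 8: that forces (3,2) = 4, after which (4,1) would have to be in {1,2,3,4,6,7,8,9} for the 10 across but in {5} for the 27 down — contradiction. So (3,1) = 7.
(3,2) = 12 − 7 = 5 completes the 12 across.
(4,1) = 27 − 21 = 6 completes the 27 down.
(4,2) = 10 − 6 = 4 completes the 10 across.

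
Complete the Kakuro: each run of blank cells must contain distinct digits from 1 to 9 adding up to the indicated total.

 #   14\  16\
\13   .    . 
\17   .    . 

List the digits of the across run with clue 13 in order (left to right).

6 7

17 in 2 cells must be {8,9}; 16 in 2 cells must be {7,9}.
The 17 across and the 16 down share only 9, so R2C2 = 9.
R1C2 = 16 − 9 = 7 completes the 16 down.
R2C1 = 17 − 9 = 8 completes the 17 across.
R1C1 = 13 − 7 = 6 completes the 13 across.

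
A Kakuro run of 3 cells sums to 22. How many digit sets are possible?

3 distinct digits from 1–9 sum between 6 and 24.
Enumerating: {5,8,9}, {6,7,9}.

2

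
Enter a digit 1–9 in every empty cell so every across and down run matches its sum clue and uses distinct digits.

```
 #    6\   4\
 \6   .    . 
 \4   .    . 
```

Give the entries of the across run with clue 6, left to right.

4 in 2 cells must be {1,3}.
The 6 across and the 4 down share only 1, so R1C2 = 1.
The 4 across and the 6 down share only 1, so R2C1 = 1.
R2C2 = 4 − 1 = 3 completes the 4 across.
R1C1 = 6 − 1 = 5 completes the 6 across.

5 1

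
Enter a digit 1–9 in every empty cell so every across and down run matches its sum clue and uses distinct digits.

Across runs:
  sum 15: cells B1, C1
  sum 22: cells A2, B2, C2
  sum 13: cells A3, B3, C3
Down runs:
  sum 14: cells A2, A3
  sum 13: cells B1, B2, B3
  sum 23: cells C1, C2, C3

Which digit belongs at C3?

23 in 3 cells must be {6,8,9}.
Nothing is forced directly, so branch on C3, whose candidates are 6 or 8 or 9. If C3 = 8: then A3 would have to be in {1,2,3,4} for the 13 across but in {5,6,8,9} for the 14 down — contradiction. If C3 = 9: then A3 would have to be in {1,3} for the 13 across but in {5,6,8,9} for the 14 down — contradiction. So C3 = 6.

6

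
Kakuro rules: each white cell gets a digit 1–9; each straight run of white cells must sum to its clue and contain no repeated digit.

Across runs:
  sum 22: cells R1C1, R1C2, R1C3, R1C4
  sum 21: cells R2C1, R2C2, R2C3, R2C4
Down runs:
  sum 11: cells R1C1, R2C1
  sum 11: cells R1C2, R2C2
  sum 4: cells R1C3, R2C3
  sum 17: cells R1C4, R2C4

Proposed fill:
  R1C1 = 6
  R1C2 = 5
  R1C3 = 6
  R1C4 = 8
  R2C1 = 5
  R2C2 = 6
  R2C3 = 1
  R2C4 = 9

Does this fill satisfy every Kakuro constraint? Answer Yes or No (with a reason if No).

No — the across run R1C1–R1C4 sums to 25, not 22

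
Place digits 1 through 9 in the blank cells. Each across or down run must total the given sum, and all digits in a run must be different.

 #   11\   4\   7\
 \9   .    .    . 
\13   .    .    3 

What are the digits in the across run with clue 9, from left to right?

2 3 4

4 in 2 cells must be {1,3}.
R1C3 = 7 − 3 = 4 completes the 7 down.
R2C2 = 1: the only remaining digit allowed by both the 13 across and the 4 down.
R1C2 = 4 − 1 = 3 completes the 4 down.
R2C1 = 13 − 4 = 9 completes the 13 across.
R1C1 = 9 − 7 = 2 completes the 9 across.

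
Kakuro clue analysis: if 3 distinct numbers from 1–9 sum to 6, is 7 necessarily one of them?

The only way to make 6 from 3 distinct digits is {1,2,3}, which does not contain 7.

No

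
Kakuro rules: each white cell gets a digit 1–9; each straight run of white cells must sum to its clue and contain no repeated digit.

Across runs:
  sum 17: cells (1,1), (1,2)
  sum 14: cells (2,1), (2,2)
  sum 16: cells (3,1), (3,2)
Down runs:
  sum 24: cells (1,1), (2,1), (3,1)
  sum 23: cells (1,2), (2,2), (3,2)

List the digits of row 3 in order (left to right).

7 9

17 in 2 cells must be {8,9}; 16 in 2 cells must be {7,9}; 24 in 3 cells must be {7,8,9}.
The 16 across and the 23 down share only 9, so (3,2) = 9.
Given what's placed, (1,2) must be 8 to fit the 17 across and 23 down.
(2,2) = 23 − 17 = 6 completes the 23 down.
(3,1) = 16 − 9 = 7 completes the 16 across.
(1,1) = 17 − 8 = 9 completes the 17 across.
(2,1) = 14 − 6 = 8 completes the 14 across.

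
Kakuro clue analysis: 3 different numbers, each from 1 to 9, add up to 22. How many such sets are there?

3 distinct digits from 1–9 sum between 6 and 24.
Enumerating: {5,8,9}, {6,7,9}.

2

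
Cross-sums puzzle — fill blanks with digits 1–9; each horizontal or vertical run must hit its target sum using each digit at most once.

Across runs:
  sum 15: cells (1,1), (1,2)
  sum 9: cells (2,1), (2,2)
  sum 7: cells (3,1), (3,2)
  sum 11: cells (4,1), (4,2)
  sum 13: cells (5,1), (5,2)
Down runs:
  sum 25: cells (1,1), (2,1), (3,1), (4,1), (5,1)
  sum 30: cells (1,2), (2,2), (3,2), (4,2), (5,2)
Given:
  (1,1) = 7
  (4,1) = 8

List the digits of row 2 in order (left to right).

(1,2) = 15 − 7 = 8 completes the 15 across.
(4,2) = 11 − 8 = 3 completes the 11 across.
No cell is forced outright now. (2,2) can only be 4 or 6 (the digits allowed by both its 9 across and its 30 down). If (2,2) = 6: that forces (2,1) = 3, (3,2) = 4, (5,2) = 9, after which (3,1) would have to be in {3} for the 7 across but in {1,2,5,6} for the 25 down — contradiction. So (2,2) = 4.
(2,1) = 9 − 4 = 5 completes the 9 across.
(3,2) = 6: the only remaining digit allowed by both the 7 across and the 30 down.
Given what's placed, (5,1) must be 4 to fit the 13 across and 25 down.
(5,2) = 13 − 4 = 9 completes the 13 across.
(3,1) = 7 − 6 = 1 completes the 7 across.

5, 4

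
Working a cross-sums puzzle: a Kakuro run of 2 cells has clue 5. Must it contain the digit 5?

No

Counterexample: {1,4} sums to 5 without using 5.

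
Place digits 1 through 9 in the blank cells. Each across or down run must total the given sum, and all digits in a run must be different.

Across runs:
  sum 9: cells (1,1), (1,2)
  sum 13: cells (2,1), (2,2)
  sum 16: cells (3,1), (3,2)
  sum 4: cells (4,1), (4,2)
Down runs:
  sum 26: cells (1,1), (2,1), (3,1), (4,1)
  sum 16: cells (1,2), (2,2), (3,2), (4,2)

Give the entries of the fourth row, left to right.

16 in 2 cells must be {7,9}; 4 in 2 cells must be {1,3}.
Only 3 fits (4,1) under both its across sum 4 and down sum 26.
(4,2) = 4 − 3 = 1 completes the 4 across.

3 1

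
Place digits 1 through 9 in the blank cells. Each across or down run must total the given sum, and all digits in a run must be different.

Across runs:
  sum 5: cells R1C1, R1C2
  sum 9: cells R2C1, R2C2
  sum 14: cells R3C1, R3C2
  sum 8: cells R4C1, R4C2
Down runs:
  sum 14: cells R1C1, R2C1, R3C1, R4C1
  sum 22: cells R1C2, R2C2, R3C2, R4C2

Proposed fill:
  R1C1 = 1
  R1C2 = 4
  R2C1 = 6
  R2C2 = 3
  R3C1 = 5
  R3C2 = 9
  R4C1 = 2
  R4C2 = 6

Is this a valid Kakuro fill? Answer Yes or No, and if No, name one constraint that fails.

Yes

Across: 1+4=5; 6+3=9; 5+9=14; 2+6=8. Down: 1+6+5+2=14; 4+3+9+6=22. No digit repeats within any run.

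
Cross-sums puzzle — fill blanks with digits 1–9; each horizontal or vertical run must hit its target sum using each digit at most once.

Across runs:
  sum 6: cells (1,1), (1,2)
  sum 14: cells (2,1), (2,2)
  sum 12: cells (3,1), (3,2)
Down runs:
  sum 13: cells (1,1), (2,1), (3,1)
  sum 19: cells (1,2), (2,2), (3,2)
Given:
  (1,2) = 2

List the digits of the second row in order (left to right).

6 8

(1,1) = 6 − 2 = 4 completes the 6 across.
Nothing is forced directly, so branch on (2,1), whose candidates are 6 or 8. If (2,1) = 8: then (2,2) would have to be in {6} for the 14 across but in {8,9} for the 19 down — contradiction. So (2,1) = 6.
(2,2) = 14 − 6 = 8 completes the 14 across.
(3,1) = 13 − 10 = 3 completes the 13 down.
(3,2) = 12 − 3 = 9 completes the 12 across.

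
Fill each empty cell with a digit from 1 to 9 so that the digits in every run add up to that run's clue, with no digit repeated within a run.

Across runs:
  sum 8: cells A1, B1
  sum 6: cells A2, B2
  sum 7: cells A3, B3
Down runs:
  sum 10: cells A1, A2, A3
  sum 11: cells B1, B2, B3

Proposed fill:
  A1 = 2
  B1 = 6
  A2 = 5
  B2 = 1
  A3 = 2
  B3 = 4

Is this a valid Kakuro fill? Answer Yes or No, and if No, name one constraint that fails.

No — the across run A3–B3 sums to 6, not 7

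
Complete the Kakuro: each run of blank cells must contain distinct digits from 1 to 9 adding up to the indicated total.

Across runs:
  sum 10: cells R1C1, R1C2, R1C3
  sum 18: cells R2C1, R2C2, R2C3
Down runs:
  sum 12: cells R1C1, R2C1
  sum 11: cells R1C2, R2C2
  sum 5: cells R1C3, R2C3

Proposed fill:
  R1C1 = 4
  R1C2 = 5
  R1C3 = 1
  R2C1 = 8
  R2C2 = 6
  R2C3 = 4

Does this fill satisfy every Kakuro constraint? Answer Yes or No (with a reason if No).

Yes

Across: 4+5+1=10; 8+6+4=18. Down: 4+8=12; 5+6=11; 1+4=5. No digit repeats within any run.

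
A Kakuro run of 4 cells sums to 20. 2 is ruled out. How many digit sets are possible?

6

4 distinct digits from 1–9 sum between 10 and 30.
Dropping sets that contain 2.
Enumerating: {1,3,7,9}, {1,4,6,9}, {1,4,7,8}, {1,5,6,8}, {3,4,5,8}, {3,4,6,7}.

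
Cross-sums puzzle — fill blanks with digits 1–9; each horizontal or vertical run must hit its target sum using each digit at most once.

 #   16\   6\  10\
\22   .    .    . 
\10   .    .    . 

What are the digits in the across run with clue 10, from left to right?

7 1 2

16 in 2 cells must be {7,9}.
The 22 across and the 6 down share only 5, so R1C2 = 5.
The 10 across and the 16 down share only 7, so R2C1 = 7.
R2C2 = 6 − 5 = 1 completes the 6 down.
R2C3 = 10 − 8 = 2 completes the 10 across.
R1C1 = 16 − 7 = 9 completes the 16 down.
R1C3 = 22 − 14 = 8 completes the 22 across.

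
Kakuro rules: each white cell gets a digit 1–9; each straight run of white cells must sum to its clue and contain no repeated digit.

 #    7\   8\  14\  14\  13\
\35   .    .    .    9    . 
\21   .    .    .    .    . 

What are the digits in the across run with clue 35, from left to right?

35 in 5 cells must be {5,6,7,8,9}.
R2C4 = 14 − 9 = 5 completes the 14 down.
No cell is forced outright now. R2C3 can only be 6 or 8 or 9 (the digits allowed by both its 21 across and its 14 down). If R2C3 = 8: that forces R1C3 = 6, R2C5 = 4, R1C1 = 5, R1C2 = 7, after which R1C5 would have to be in {8} for the 35 across but in {9} for the 13 down — contradiction. If R2C3 = 9: that forces R1C3 = 5, R2C5 = 4, R1C1 = 6, R1C2 = 7, after which R1C5 would have to be in {8} for the 35 across but in {9} for the 13 down — contradiction. So R2C3 = 6.
R1C3 = 14 − 6 = 8 completes the 14 down.
Given what's placed, R2C5 must be 7 to fit the 21 across and 13 down.
R1C5 = 13 − 7 = 6 completes the 13 down.
R1C1 = 5: the only remaining digit allowed by both the 35 across and the 7 down.
R1C2 = 35 − 28 = 7 completes the 35 across.

5, 7, 8, 9, 6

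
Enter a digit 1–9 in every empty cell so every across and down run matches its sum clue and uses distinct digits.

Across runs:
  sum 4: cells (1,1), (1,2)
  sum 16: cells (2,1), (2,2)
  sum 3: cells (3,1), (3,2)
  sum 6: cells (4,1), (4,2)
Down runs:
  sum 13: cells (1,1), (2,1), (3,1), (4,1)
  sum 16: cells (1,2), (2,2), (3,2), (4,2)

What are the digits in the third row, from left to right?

1 2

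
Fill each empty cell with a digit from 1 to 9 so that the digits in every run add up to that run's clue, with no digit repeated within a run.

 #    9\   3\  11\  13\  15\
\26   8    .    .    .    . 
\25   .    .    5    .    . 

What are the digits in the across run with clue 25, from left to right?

1 2 5 9 8

3 in 2 cells must be {1,2}.
R1C3 = 11 − 5 = 6 completes the 11 down.
R2C1 = 9 − 8 = 1 completes the 9 down.
Given what's placed, R2C2 must be 2 to fit the 25 across and 3 down.
R1C2 = 3 − 2 = 1 completes the 3 down.
Nothing is forced directly, so branch on R1C5, whose candidates are 7 or 9. If R1C5 = 9: then R1C4 would have to be in {2} for the 26 across but in {4,5,6,7,8,9} for the 13 down — contradiction. So R1C5 = 7.
R1C4 = 26 − 22 = 4 completes the 26 across.
R2C4 = 13 − 4 = 9 completes the 13 down.
R2C5 = 25 − 17 = 8 completes the 25 across.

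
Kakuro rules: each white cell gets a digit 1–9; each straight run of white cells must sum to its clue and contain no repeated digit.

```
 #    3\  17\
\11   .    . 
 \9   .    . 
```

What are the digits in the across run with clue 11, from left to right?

2, 9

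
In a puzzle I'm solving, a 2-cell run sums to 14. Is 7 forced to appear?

No

Counterexample: {5,9} sums to 14 without using 7.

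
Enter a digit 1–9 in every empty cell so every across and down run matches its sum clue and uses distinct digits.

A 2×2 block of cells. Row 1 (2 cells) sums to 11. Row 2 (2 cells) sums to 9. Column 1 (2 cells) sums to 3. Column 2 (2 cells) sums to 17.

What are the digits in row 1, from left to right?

2 9

3 in 2 cells must be {1,2}; 17 in 2 cells must be {8,9}.
The 11 across and the 3 down share only 2, so (1,1) = 2.
(1,2) = 11 − 2 = 9 completes the 11 across.
(2,1) = 3 − 2 = 1 completes the 3 down.
(2,2) = 9 − 1 = 8 completes the 9 across.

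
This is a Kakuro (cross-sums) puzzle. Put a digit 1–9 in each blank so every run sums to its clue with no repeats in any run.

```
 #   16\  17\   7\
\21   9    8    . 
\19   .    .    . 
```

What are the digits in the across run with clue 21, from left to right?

16 in 2 cells must be {7,9}; 17 in 2 cells must be {8,9}.
R1C3 = 21 − 17 = 4 completes the 21 across.
R2C1 = 16 − 9 = 7 completes the 16 down.
R2C2 = 17 − 8 = 9 completes the 17 down.
R2C3 = 19 − 16 = 3 completes the 19 across.

9 8 4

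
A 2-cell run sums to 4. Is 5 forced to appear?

The only way to make 4 from 2 distinct digits is {1,3}, which does not contain 5.

No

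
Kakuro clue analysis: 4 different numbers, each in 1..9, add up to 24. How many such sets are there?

4 distinct digits from 1–9 sum between 10 and 30.

8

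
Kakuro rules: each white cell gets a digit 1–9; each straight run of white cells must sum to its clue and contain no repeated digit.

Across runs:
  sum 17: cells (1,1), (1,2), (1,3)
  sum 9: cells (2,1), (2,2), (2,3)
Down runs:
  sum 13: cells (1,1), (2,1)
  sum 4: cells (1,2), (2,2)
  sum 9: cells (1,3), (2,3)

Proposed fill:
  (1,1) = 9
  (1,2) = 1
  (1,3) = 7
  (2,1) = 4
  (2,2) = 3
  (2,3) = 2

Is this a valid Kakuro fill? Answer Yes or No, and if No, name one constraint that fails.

Across: 9+1+7=17; 4+3+2=9. Down: 9+4=13; 1+3=4; 7+2=9. No digit repeats within any run.

Yes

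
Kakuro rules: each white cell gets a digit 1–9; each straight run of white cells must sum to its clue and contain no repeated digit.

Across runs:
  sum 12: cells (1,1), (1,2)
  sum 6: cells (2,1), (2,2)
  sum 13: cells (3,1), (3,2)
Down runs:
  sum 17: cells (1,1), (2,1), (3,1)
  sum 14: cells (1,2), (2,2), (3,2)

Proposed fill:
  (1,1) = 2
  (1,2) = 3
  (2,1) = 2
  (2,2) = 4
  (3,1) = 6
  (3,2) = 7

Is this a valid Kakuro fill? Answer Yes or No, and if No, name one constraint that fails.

No — the down run (1,1)–(3,1) sums to 10, not 17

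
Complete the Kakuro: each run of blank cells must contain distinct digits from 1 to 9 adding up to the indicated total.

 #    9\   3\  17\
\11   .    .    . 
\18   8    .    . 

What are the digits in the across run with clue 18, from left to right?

3 in 2 cells must be {1,2}; 17 in 2 cells must be {8,9}.
R1C1 = 9 − 8 = 1 completes the 9 down.
Given what's placed, R1C2 must be 2 to fit the 11 across and 3 down.
R1C3 = 11 − 3 = 8 completes the 11 across.
R2C2 = 3 − 2 = 1 completes the 3 down.
R2C3 = 18 − 9 = 9 completes the 18 across.

8 1 9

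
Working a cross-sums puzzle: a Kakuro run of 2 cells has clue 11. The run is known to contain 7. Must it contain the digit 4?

Yes

The only way to make 11 from 2 distinct digits under that restriction is {4,7}, which contains 4.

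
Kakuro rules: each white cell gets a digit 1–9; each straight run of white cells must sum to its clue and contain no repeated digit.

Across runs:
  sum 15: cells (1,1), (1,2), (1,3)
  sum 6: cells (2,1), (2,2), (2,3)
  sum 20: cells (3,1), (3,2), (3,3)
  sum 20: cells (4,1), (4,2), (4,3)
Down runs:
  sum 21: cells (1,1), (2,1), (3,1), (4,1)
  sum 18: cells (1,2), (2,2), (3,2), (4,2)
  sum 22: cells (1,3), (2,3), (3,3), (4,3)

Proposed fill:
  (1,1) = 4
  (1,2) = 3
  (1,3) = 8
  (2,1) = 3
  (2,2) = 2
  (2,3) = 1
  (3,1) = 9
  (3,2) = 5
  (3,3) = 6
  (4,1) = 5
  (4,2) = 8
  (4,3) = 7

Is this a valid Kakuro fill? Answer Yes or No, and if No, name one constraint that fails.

Across: 4+3+8=15; 3+2+1=6; 9+5+6=20; 5+8+7=20. Down: 4+3+9+5=21; 3+2+5+8=18; 8+1+6+7=22. No digit repeats within any run.

Yes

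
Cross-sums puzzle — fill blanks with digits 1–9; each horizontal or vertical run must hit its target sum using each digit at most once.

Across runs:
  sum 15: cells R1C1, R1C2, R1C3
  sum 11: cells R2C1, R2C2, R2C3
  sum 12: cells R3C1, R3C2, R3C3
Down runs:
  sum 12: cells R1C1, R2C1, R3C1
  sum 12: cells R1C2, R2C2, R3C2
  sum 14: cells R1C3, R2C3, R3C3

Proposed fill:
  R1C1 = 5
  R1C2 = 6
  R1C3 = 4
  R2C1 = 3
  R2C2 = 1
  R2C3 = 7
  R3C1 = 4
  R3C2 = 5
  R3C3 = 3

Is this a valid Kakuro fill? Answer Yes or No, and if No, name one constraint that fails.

Across: 5+6+4=15; 3+1+7=11; 4+5+3=12. Down: 5+3+4=12; 6+1+5=12; 4+7+3=14. No digit repeats within any run.

Yes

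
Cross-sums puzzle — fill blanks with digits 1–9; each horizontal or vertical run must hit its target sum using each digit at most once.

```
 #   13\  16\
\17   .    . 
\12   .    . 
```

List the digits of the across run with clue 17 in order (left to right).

8 9

17 in 2 cells must be {8,9}; 16 in 2 cells must be {7,9}.
The 17 across and the 16 down share only 9, so R1C2 = 9.
R2C2 = 16 − 9 = 7 completes the 16 down.
R1C1 = 17 − 9 = 8 completes the 17 across.
R2C1 = 12 − 7 = 5 completes the 12 across.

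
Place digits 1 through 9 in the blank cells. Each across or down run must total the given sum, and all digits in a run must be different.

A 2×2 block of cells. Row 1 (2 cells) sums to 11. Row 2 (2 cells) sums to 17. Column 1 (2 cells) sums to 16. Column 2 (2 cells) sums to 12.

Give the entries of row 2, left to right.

9 8

17 in 2 cells must be {8,9}; 16 in 2 cells must be {7,9}.
The 17 across and the 16 down share only 9, so (2,1) = 9.
(2,2) = 17 − 9 = 8 completes the 17 across.
(1,1) = 16 − 9 = 7 completes the 16 down.
(1,2) = 11 − 7 = 4 completes the 11 across.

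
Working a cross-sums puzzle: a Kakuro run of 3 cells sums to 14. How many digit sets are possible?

8

3 distinct digits from 1–9 sum between 6 and 24.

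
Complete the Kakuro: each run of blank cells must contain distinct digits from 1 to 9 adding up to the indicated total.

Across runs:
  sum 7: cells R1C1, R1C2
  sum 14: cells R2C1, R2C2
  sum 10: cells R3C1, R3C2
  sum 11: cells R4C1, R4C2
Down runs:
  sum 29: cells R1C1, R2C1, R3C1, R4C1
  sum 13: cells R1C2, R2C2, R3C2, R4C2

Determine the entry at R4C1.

7

29 in 4 cells must be {5,7,8,9}.
Only 5 fits R1C1 under both its across sum 7 and down sum 29.
R1C2 = 7 − 5 = 2 completes the 7 across.
Given what's placed, R2C2 must be 6 to fit the 14 across and 13 down.
R4C2 = 4: the only remaining digit allowed by both the 11 across and the 13 down.
R2C1 = 14 − 6 = 8 completes the 14 across.
R3C2 = 13 − 12 = 1 completes the 13 down.
R4C1 = 11 − 4 = 7 completes the 11 across.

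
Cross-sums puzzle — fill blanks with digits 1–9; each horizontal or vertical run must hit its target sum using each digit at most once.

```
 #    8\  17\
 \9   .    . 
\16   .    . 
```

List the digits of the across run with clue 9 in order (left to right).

1 8

16 in 2 cells must be {7,9}; 17 in 2 cells must be {8,9}.
The 9 across and the 17 down share only 8, so R1C2 = 8.
The 16 across and the 8 down share only 7, so R2C1 = 7.
R2C2 = 16 − 7 = 9 completes the 16 across.
R1C1 = 9 − 8 = 1 completes the 9 across.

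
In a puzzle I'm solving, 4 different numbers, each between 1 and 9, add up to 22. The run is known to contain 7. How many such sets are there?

4 distinct digits from 1–9 sum between 10 and 30.
Keeping only sets containing 7.
Enumerating: {1,5,7,9}, {1,6,7,8}, {2,4,7,9}, {2,5,7,8}, {3,4,7,8}, {4,5,6,7}.

6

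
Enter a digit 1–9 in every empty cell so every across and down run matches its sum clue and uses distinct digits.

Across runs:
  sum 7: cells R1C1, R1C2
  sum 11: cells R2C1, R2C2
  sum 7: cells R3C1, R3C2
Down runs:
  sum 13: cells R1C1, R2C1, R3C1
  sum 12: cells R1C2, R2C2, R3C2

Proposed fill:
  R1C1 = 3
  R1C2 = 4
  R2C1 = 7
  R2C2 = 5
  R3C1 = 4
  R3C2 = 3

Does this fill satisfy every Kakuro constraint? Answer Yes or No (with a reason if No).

No — the down run R1C1–R3C1 sums to 14, not 13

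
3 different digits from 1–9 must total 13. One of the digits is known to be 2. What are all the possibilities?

{2,3,8}; {2,4,7}; {2,5,6}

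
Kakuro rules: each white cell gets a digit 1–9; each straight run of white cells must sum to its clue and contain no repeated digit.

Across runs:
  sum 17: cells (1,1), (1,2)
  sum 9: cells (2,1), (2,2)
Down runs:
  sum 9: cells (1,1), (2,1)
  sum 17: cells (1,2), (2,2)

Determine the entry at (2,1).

17 in 2 cells must be {8,9}.
The 17 across and the 9 down share only 8, so (1,1) = 8.
(1,2) = 17 − 8 = 9 completes the 17 across.
(2,1) = 9 − 8 = 1 completes the 9 down.
(2,2) = 9 − 1 = 8 completes the 9 across.

1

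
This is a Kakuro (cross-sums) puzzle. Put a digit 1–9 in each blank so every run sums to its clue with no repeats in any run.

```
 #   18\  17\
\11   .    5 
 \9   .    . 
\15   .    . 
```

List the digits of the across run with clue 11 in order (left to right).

6 5

R1C1 = 11 − 5 = 6 completes the 11 across.
Nothing is forced directly, so branch on R3C2, whose candidates are 8 or 9. If R3C2 = 9: that forces R2C2 = 3, after which R3C1 would have to be in {6} for the 15 across but in {3,4,5,7,8,9} for the 18 down — contradiction. So R3C2 = 8.
R2C2 = 17 − 13 = 4 completes the 17 down.
R3C1 = 15 − 8 = 7 completes the 15 across.
R2C1 = 9 − 4 = 5 completes the 9 across.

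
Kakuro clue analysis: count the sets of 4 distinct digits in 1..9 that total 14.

4 distinct digits from 1–9 sum between 10 and 30.
Enumerating: {1,2,3,8}, {1,2,4,7}, {1,2,5,6}, {1,3,4,6}, {2,3,4,5}.

5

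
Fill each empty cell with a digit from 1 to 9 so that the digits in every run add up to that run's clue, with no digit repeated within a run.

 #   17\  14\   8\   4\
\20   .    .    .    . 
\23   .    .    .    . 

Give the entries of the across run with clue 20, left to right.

8 9 2 1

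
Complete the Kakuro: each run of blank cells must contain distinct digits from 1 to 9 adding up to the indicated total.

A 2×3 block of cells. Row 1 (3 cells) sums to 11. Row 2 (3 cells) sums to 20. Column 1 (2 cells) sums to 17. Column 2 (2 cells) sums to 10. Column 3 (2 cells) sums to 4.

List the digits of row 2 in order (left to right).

17 in 2 cells must be {8,9}; 4 in 2 cells must be {1,3}.
The 11 across and the 17 down share only 8, so (1,1) = 8.
Given what's placed, (1,3) must be 1 to fit the 11 across and 4 down.
(2,1) = 17 − 8 = 9 completes the 17 down.
(2,3) = 4 − 1 = 3 completes the 4 down.
(1,2) = 11 − 9 = 2 completes the 11 across.
(2,2) = 20 − 12 = 8 completes the 20 across.

9 8 3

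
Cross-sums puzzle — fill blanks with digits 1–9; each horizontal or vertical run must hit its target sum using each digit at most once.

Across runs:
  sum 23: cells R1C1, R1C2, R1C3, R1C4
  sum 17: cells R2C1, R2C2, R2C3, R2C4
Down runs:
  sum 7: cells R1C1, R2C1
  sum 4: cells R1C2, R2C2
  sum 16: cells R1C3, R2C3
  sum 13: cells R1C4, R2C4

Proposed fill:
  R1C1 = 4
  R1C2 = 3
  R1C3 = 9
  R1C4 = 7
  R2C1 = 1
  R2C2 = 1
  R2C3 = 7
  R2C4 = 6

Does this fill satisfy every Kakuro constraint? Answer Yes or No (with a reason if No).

No — the across run R2C1–R2C4 sums to 15, not 17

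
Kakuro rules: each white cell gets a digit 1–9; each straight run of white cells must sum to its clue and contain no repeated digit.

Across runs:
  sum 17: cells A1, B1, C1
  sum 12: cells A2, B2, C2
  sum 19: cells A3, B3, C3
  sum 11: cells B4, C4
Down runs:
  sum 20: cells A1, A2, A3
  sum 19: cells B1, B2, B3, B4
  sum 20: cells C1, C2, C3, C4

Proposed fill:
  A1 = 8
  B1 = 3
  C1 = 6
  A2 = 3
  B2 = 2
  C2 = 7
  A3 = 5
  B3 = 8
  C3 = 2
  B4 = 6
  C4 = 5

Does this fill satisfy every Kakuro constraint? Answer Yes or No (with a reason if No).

No — the down run A1–A3 sums to 16, not 20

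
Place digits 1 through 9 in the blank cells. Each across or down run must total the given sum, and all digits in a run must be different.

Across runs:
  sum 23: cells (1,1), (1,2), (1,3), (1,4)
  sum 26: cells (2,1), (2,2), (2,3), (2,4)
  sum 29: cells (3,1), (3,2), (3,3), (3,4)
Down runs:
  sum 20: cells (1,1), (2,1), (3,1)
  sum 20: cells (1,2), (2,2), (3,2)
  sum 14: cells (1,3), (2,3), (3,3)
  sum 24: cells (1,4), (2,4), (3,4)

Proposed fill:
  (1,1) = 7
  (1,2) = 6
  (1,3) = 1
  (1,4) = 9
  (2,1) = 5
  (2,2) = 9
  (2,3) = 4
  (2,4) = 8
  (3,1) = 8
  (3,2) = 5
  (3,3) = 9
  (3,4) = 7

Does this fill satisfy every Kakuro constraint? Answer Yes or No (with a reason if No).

Yes

Across: 7+6+1+9=23; 5+9+4+8=26; 8+5+9+7=29. Down: 7+5+8=20; 6+9+5=20; 1+4+9=14; 9+8+7=24. No digit repeats within any run.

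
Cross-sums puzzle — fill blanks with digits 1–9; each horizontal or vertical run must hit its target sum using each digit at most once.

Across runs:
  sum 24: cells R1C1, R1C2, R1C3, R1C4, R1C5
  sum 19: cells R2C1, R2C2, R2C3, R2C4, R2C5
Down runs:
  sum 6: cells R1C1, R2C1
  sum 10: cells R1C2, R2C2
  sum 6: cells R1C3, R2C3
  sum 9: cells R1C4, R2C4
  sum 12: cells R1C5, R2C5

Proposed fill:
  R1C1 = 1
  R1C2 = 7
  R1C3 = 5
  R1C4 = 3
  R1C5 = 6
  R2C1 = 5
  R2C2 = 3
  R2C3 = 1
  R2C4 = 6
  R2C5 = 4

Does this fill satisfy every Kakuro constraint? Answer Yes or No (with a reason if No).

No — the across run R1C1–R1C5 sums to 22, not 24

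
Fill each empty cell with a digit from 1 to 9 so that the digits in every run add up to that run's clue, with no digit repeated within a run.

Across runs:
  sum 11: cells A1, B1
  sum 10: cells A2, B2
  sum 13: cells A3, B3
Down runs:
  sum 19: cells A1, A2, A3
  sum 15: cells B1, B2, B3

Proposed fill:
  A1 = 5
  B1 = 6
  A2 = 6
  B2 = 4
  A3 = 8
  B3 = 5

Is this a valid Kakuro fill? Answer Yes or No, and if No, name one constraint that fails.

Yes

Across: 5+6=11; 6+4=10; 8+5=13. Down: 5+6+8=19; 6+4+5=15. No digit repeats within any run.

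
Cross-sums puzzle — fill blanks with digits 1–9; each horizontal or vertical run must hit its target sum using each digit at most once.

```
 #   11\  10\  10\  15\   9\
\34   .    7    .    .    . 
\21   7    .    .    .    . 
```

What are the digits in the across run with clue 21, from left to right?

7 3 4 6 1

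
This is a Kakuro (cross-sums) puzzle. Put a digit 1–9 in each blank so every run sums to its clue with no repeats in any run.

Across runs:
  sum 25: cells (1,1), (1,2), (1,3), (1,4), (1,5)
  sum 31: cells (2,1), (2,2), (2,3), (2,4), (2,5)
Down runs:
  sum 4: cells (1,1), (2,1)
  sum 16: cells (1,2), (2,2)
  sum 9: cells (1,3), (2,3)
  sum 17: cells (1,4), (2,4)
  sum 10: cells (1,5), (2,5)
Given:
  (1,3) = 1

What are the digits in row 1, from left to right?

3 9 1 8 4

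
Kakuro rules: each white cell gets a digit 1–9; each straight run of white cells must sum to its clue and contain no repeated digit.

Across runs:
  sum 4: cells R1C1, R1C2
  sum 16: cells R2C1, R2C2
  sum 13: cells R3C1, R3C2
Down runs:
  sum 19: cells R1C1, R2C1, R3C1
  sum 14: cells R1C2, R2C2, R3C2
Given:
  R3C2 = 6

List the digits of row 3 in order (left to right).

7 6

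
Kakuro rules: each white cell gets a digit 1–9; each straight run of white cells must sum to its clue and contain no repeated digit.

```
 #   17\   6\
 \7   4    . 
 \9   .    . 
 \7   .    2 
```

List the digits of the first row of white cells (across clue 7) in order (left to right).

6 in 3 cells must be {1,2,3}.
R1C2 = 7 − 4 = 3 completes the 7 across.
R2C2 = 6 − 5 = 1 completes the 6 down.
R3C1 = 7 − 2 = 5 completes the 7 across.
R2C1 = 9 − 1 = 8 completes the 9 across.

4, 3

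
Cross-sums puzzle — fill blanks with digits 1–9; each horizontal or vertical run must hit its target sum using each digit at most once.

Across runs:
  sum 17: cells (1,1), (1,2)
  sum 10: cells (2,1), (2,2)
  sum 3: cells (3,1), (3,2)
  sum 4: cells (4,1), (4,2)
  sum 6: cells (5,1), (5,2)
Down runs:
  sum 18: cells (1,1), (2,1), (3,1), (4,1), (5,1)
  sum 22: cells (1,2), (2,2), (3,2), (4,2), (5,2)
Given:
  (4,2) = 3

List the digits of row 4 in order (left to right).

17 in 2 cells must be {8,9}; 3 in 2 cells must be {1,2}; 4 in 2 cells must be {1,3}.
The 17 across and the 18 down share only 8, so (1,1) = 8.
(1,2) = 17 − 8 = 9 completes the 17 across.
(4,1) = 4 − 3 = 1 completes the 4 across.

1 3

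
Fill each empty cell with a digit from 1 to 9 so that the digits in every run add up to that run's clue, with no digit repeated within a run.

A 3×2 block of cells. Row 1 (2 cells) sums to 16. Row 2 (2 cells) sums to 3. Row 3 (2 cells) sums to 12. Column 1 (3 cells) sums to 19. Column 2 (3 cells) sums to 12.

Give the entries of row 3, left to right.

8, 4

16 in 2 cells must be {7,9}; 3 in 2 cells must be {1,2}.
The 3 across and the 19 down share only 2, so (2,1) = 2.
(2,2) = 3 − 2 = 1 completes the 3 across.
Given what's placed, (1,1) must be 9 to fit the 16 across and 19 down.
(1,2) = 16 − 9 = 7 completes the 16 across.
(3,1) = 19 − 11 = 8 completes the 19 down.
(3,2) = 12 − 8 = 4 completes the 12 across.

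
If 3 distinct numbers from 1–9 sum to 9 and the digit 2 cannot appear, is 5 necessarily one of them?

The only way to make 9 from 3 distinct digits under that restriction is {1,3,5}, which contains 5.

Yes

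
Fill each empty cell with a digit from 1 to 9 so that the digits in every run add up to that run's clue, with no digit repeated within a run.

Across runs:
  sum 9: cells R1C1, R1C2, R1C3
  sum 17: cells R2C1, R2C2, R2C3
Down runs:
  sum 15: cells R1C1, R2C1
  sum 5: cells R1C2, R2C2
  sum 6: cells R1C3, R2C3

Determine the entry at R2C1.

9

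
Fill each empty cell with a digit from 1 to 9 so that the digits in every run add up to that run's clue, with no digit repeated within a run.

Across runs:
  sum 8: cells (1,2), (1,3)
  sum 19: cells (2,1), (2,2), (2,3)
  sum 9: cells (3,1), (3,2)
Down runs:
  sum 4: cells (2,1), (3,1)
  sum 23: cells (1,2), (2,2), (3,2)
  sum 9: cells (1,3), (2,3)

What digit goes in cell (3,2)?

8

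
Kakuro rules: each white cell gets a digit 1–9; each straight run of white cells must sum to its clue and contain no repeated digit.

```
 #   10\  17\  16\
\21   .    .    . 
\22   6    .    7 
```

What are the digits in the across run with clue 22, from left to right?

17 in 2 cells must be {8,9}; 16 in 2 cells must be {7,9}.
R1C1 = 10 − 6 = 4 completes the 10 down.
R1C3 = 16 − 7 = 9 completes the 16 down.
R2C2 = 22 − 13 = 9 completes the 22 across.
R1C2 = 21 − 13 = 8 completes the 21 across.

6, 9, 7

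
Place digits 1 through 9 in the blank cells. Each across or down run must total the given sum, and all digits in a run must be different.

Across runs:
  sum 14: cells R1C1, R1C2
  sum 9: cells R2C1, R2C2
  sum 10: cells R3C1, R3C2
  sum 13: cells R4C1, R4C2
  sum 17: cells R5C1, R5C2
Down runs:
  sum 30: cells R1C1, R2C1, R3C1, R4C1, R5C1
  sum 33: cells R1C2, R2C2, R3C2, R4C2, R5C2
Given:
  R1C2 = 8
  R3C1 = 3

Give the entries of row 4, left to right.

17 in 2 cells must be {8,9}.
R1C1 = 14 − 8 = 6 completes the 14 across.
R3C2 = 10 − 3 = 7 completes the 10 across.
R5C2 = 9: the only remaining digit allowed by both the 17 across and the 33 down.
R5C1 = 17 − 9 = 8 completes the 17 across.
Given what's placed, R2C1 must be 4 to fit the 9 across and 30 down.
R2C2 = 9 − 4 = 5 completes the 9 across.
R4C1 = 30 − 21 = 9 completes the 30 down.
R4C2 = 13 − 9 = 4 completes the 13 across.

9, 4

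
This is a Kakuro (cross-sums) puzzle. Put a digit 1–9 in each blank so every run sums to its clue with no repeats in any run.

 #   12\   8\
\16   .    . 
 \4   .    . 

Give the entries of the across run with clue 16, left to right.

9 7

16 in 2 cells must be {7,9}; 4 in 2 cells must be {1,3}.
The 16 across and the 8 down share only 7, so R1C2 = 7.
The 4 across and the 12 down share only 3, so R2C1 = 3.
R2C2 = 4 − 3 = 1 completes the 4 across.
R1C1 = 16 − 7 = 9 completes the 16 across.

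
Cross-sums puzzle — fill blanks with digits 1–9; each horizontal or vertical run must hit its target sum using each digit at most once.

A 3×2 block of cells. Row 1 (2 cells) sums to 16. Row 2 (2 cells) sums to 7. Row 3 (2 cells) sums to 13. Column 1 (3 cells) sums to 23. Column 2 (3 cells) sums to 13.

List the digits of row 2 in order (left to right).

16 in 2 cells must be {7,9}; 23 in 3 cells must be {6,8,9}.
The 16 across and the 23 down share only 9, so (1,1) = 9.
(1,2) = 16 − 9 = 7 completes the 16 across.
Given what's placed, (2,1) must be 6 to fit the 7 across and 23 down.
(2,2) = 7 − 6 = 1 completes the 7 across.
(3,1) = 23 − 15 = 8 completes the 23 down.
(3,2) = 13 − 8 = 5 completes the 13 across.

6 1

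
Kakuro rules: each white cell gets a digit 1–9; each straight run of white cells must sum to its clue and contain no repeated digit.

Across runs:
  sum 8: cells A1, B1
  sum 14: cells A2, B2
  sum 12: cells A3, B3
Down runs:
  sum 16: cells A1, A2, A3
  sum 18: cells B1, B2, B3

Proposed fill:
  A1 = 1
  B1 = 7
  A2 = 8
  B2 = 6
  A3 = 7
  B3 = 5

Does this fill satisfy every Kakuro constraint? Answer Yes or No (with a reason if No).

Yes

Across: 1+7=8; 8+6=14; 7+5=12. Down: 1+8+7=16; 7+6+5=18. No digit repeats within any run.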